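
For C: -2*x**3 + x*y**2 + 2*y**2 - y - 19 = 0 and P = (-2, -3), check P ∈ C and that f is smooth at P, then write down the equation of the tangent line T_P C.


Tangent line at P: -15*x - y - 33 = 0.

Step 1: f(-2, -3) = 0, so P lies on C.
Step 2: partial derivatives
  f_x(x, y) = -6*x**2 + y**2, f_y(x, y) = 2*x*y + 4*y - 1.
  f_x(P) = -15, f_y(P) = -1 (gradient nonzero, so P is smooth).
Step 3: tangent line at P: -15·(x − -2) + -1·(y − -3) = 0.
Expanding: -15*x - y - 33 = 0.


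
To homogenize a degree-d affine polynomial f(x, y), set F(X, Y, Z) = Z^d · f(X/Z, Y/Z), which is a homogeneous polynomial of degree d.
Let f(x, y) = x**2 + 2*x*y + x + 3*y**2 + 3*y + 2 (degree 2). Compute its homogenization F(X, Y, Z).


F(X, Y, Z) = X**2 + 2*X*Y + X*Z + 3*Y**2 + 3*Y*Z + 2*Z**2

deg(f) = 2.
Substitute x = X/Z, y = Y/Z into f, then multiply by Z^2.
  monomial 1·x^2·y^0 ↦ 1·X^2·Y^0·Z^0.
  monomial 2·x^1·y^1 ↦ 2·X^1·Y^1·Z^0.
  monomial 1·x^1·y^0 ↦ 1·X^1·Y^0·Z^1.
  monomial 3·x^0·y^2 ↦ 3·X^0·Y^2·Z^0.
  monomial 3·x^0·y^1 ↦ 3·X^0·Y^1·Z^1.
  monomial 2·x^0·y^0 ↦ 2·X^0·Y^0·Z^2.
Collecting: F(X, Y, Z) = X**2 + 2*X*Y + X*Z + 3*Y**2 + 3*Y*Z + 2*Z**2.


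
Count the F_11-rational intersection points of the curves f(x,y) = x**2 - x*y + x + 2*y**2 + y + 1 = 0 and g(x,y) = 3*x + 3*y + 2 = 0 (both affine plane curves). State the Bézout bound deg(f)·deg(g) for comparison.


Common zeros: {(0, 3), (1, 2)}; count = 2; Bézout bound = 2.

deg(f) = 2, deg(g) = 1, so Bézout bound = 2.
Scan x ∈ F_11. For each x, list the y ∈ F_11 with f(x, y) ≡ 0 and those with g(x, y) ≡ 0 (mod 11); the common zeros in that column are the intersection.
  x = 0: f ≡ 0 at y ∈ {2, 3}; g ≡ 0 at y ∈ {3}; common: {3}.
  x = 1: f ≡ 0 at y ∈ {2, 9}; g ≡ 0 at y ∈ {2}; common: {2}.
  x = 2: f ≡ 0 at y ∈ {3}; g ≡ 0 at y ∈ {1}; common: ∅.
  x = 3: f ≡ 0 at y ∈ ∅; g ≡ 0 at y ∈ {0}; common: ∅.
  x = 4: f ≡ 0 at y ∈ ∅; g ≡ 0 at y ∈ {10}; common: ∅.
  x = 5: f ≡ 0 at y ∈ ∅; g ≡ 0 at y ∈ {9}; common: ∅.
  x = 6: f ≡ 0 at y ∈ {4}; g ≡ 0 at y ∈ {8}; common: ∅.
  x = 7: f ≡ 0 at y ∈ {5, 9}; g ≡ 0 at y ∈ {7}; common: ∅.
  x = 8: f ≡ 0 at y ∈ {4, 5}; g ≡ 0 at y ∈ {6}; common: ∅.
  x = 9: f ≡ 0 at y ∈ ∅; g ≡ 0 at y ∈ {5}; common: ∅.
  x = 10: f ≡ 0 at y ∈ ∅; g ≡ 0 at y ∈ {4}; common: ∅.
Collecting: common zeros = {(0, 3), (1, 2)}, so the count is 2.
Comparison with the Bézout bound: 2 ≤ 2 = deg(f)·deg(g), as expected for curves with no common component (the bound is attained).


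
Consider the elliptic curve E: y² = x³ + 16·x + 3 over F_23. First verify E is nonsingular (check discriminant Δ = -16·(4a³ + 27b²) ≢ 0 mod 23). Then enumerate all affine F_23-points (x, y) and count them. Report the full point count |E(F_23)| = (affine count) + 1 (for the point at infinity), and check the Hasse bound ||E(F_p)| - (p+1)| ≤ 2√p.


Affine points = {(0, 7), (0, 16), (3, 3), (3, 20), (4, 4), (4, 19), (5, 1), (5, 22), (6, 4), (6, 19), (9, 5), (9, 18), (10, 6), (10, 17), (13, 4), (13, 19), (14, 2), (14, 21), (16, 10), (16, 13), (17, 6), (17, 17), (19, 6), (19, 17), (21, 3), (21, 20), (22, 3), (22, 20)}; affine count = 28; |E(F_23)| = 29.

Discriminant check: Δ ∝ 4a³ + 27b² = 4·16³ + 27·3² = 4·4096 + 27·9 ≡ 21 (mod 23). Nonzero ⇒ E is nonsingular.
For each x ∈ F_23, compute rhs = x³ + 16·x + 3 mod 23, then count y ∈ F_23 with y² ≡ rhs.
  x = 0: rhs = 3, matching y values: 7, 16 (2 points).
  x = 1: rhs = 20, matching y values: none (0 points).
  x = 2: rhs = 20, matching y values: none (0 points).
  x = 3: rhs = 9, matching y values: 3, 20 (2 points).
  x = 4: rhs = 16, matching y values: 4, 19 (2 points).
  x = 5: rhs = 1, matching y values: 1, 22 (2 points).
  x = 6: rhs = 16, matching y values: 4, 19 (2 points).
  x = 7: rhs = 21, matching y values: none (0 points).
  x = 8: rhs = 22, matching y values: none (0 points).
  x = 9: rhs = 2, matching y values: 5, 18 (2 points).
  x = 10: rhs = 13, matching y values: 6, 17 (2 points).
  x = 11: rhs = 15, matching y values: none (0 points).
  x = 12: rhs = 14, matching y values: none (0 points).
  x = 13: rhs = 16, matching y values: 4, 19 (2 points).
  x = 14: rhs = 4, matching y values: 2, 21 (2 points).
  x = 15: rhs = 7, matching y values: none (0 points).
  x = 16: rhs = 8, matching y values: 10, 13 (2 points).
  x = 17: rhs = 13, matching y values: 6, 17 (2 points).
  x = 18: rhs = 5, matching y values: none (0 points).
  x = 19: rhs = 13, matching y values: 6, 17 (2 points).
  x = 20: rhs = 20, matching y values: none (0 points).
  x = 21: rhs = 9, matching y values: 3, 20 (2 points).
  x = 22: rhs = 9, matching y values: 3, 20 (2 points).
Total affine count: 28.
Full point count |E(F_23)| = 28 + 1 = 29.
Hasse bound: |29 − (23+1)| = |5| = 5 ≤ 2√23 ≈ 9.5917 ✓.


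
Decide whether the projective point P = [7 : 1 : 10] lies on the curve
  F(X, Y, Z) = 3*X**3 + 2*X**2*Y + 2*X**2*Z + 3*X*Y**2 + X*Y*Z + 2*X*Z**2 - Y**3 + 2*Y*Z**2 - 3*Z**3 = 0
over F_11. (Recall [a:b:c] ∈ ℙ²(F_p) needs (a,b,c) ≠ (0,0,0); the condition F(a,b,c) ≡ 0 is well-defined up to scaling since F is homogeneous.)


F(7,1,10) ≡ 5 (mod 11); P is NOT on the curve.

Evaluate F(7, 1, 10) term-by-term (mod 11).
  3*X**3 ↦ 3·343·1·1 = 1029
  2*X**2*Y ↦ 2·49·1·1 = 98
  2*X**2*Z ↦ 2·49·1·10 = 980
  3*X*Y**2 ↦ 3·7·1·1 = 21
  X*Y*Z ↦ 1·7·1·10 = 70
  2*X*Z**2 ↦ 2·7·1·100 = 1400
  -Y**3 ↦ -1·1·1·1 = -1
  2*Y*Z**2 ↦ 2·1·1·100 = 200
  -3*Z**3 ↦ -3·1·1·1000 = -3000
Sum: F(7, 1, 10) = (1029) + (98) + (980) + (21) + (70) + (1400) + (-1) + (200) + (-3000) = 797.
Reducing mod 11: 797 ≡ 5 (mod 11).
Since F(a, b, c) ≡ 5 ≠ 0 (mod 11), P does NOT lie on the curve.


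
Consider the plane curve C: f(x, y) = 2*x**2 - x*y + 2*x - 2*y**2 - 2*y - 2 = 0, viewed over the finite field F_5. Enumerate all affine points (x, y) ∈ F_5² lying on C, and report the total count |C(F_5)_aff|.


Affine F_5-points: {(1, 3), (2, 0), (2, 3), (3, 1), (3, 4), (4, 1)}; count = 6.

For each of the 25 pairs (x, y) ∈ F_5², evaluate f(x, y) mod 5. Record the zeros.
  x = 0: [0↦3, 1↦4, 2↦1, 3↦4, 4↦3]  zeros at y ∈ ∅
  x = 1: [0↦2, 1↦2, 2↦3, 3↦0, 4↦3]  zeros at y ∈ {3}
  x = 2: [0↦0, 1↦4, 2↦4, 3↦0, 4↦2]  zeros at y ∈ {0, 3}
  x = 3: [0↦2, 1↦0, 2↦4, 3↦4, 4↦0]  zeros at y ∈ {1, 4}
  x = 4: [0↦3, 1↦0, 2↦3, 3↦2, 4↦2]  zeros at y ∈ {1}
Collecting zeros: affine points = {(1, 3), (2, 0), (2, 3), (3, 1), (3, 4), (4, 1)}.
Total count |C(F_5)_aff| = 6.


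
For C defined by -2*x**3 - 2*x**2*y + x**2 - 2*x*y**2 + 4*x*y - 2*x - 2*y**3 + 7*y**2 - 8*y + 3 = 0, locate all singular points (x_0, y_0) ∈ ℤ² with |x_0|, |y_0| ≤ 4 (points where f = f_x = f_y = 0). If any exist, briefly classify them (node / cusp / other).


Singular points: {(0, 1)}; classification: node.

Compute partial derivatives:
  f_x = -6*x**2 - 4*x*y + 2*x - 2*y**2 + 4*y - 2.
  f_y = -2*x**2 - 4*x*y + 4*x - 6*y**2 + 14*y - 8.
Scan x_0 ∈ {−4, ..., 4}. For each x_0, f_y(x_0, y) is a polynomial in y; find its integer roots y ∈ {−4, ..., 4}, then test f_x and f at those candidates.
  x = -4: f_y(-4, y) = -6*y**2 + 30*y - 56; no integer root y with |y| ≤ 4.
  x = -3: f_y(-3, y) = -6*y**2 + 26*y - 38; no integer root y with |y| ≤ 4.
  x = -2: f_y(-2, y) = -6*y**2 + 22*y - 24; no integer root y with |y| ≤ 4.
  x = -1: f_y(-1, y) = -6*y**2 + 18*y - 14; no integer root y with |y| ≤ 4.
  x = 0: f_y(0, y) = -6*y**2 + 14*y - 8; vanishes at y ∈ {1}. (0, 1): f_x = 0, f = 0 — SINGULAR.
  x = 1: f_y(1, y) = -6*y**2 + 10*y - 6; no integer root y with |y| ≤ 4.
  x = 2: f_y(2, y) = -6*y**2 + 6*y - 8; no integer root y with |y| ≤ 4.
  x = 3: f_y(3, y) = -6*y**2 + 2*y - 14; no integer root y with |y| ≤ 4.
  x = 4: f_y(4, y) = -6*y**2 - 2*y - 24; no integer root y with |y| ≤ 4.
Only singular point on the grid: (0, 1).
Classify: substitute x = 0 + u, y = 1 + v and expand: f = -2*u**3 - 2*u**2*v - u**2 - 2*u*v**2 - 2*v**3 + v**2.
No constant or linear terms (consistent with a singular point). Quadratic part: -u**2 + v**2. Cubic part: -2*u**3 - 2*u**2*v - 2*u*v**2 - 2*v**3.
The quadratic part v**2 - u**2 = (v − u)(v + u) splits into two distinct linear factors, so there are two distinct tangent lines y − 1 = ±(x − 0) — this is a node (ordinary double point).
Classification: node.


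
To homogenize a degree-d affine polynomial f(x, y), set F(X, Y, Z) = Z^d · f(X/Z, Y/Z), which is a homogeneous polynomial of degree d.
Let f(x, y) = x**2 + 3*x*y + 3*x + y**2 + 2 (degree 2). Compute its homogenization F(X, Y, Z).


F(X, Y, Z) = X**2 + 3*X*Y + 3*X*Z + Y**2 + 2*Z**2

deg(f) = 2.
Substitute x = X/Z, y = Y/Z into f, then multiply by Z^2.
  monomial 1·x^2·y^0 ↦ 1·X^2·Y^0·Z^0.
  monomial 3·x^1·y^1 ↦ 3·X^1·Y^1·Z^0.
  monomial 3·x^1·y^0 ↦ 3·X^1·Y^0·Z^1.
  monomial 1·x^0·y^2 ↦ 1·X^0·Y^2·Z^0.
  monomial 2·x^0·y^0 ↦ 2·X^0·Y^0·Z^2.
Collecting: F(X, Y, Z) = X**2 + 3*X*Y + 3*X*Z + Y**2 + 2*Z**2.


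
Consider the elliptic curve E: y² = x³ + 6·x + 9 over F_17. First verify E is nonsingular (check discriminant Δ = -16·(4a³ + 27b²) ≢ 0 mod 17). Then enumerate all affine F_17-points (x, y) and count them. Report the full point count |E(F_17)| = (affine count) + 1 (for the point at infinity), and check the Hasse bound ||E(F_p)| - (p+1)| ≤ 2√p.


Affine points = {(0, 3), (0, 14), (1, 4), (1, 13), (8, 5), (8, 12), (10, 7), (10, 10), (14, 7), (14, 10), (16, 6), (16, 11)}; affine count = 12; |E(F_17)| = 13.

Discriminant check: Δ ∝ 4a³ + 27b² = 4·6³ + 27·9² = 4·216 + 27·81 ≡ 8 (mod 17). Nonzero ⇒ E is nonsingular.
For each x ∈ F_17, compute rhs = x³ + 6·x + 9 mod 17, then count y ∈ F_17 with y² ≡ rhs.
  x = 0: rhs = 9, matching y values: 3, 14 (2 points).
  x = 1: rhs = 16, matching y values: 4, 13 (2 points).
  x = 2: rhs = 12, matching y values: none (0 points).
  x = 3: rhs = 3, matching y values: none (0 points).
  x = 4: rhs = 12, matching y values: none (0 points).
  x = 5: rhs = 11, matching y values: none (0 points).
  x = 6: rhs = 6, matching y values: none (0 points).
  x = 7: rhs = 3, matching y values: none (0 points).
  x = 8: rhs = 8, matching y values: 5, 12 (2 points).
  x = 9: rhs = 10, matching y values: none (0 points).
  x = 10: rhs = 15, matching y values: 7, 10 (2 points).
  x = 11: rhs = 12, matching y values: none (0 points).
  x = 12: rhs = 7, matching y values: none (0 points).
  x = 13: rhs = 6, matching y values: none (0 points).
  x = 14: rhs = 15, matching y values: 7, 10 (2 points).
  x = 15: rhs = 6, matching y values: none (0 points).
  x = 16: rhs = 2, matching y values: 6, 11 (2 points).
Total affine count: 12.
Full point count |E(F_17)| = 12 + 1 = 13.
Hasse bound: |13 − (17+1)| = |-5| = 5 ≤ 2√17 ≈ 8.2462 ✓.


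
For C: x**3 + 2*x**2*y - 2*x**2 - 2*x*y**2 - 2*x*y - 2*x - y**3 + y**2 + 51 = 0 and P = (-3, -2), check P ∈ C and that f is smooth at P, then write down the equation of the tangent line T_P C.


Tangent line at P: 57*x - 16*y + 139 = 0.

Step 1: f(-3, -2) = 0, so P lies on C.
Step 2: partial derivatives
  f_x(x, y) = 3*x**2 + 4*x*y - 4*x - 2*y**2 - 2*y - 2, f_y(x, y) = 2*x**2 - 4*x*y - 2*x - 3*y**2 + 2*y.
  f_x(P) = 57, f_y(P) = -16 (gradient nonzero, so P is smooth).
Step 3: tangent line at P: 57·(x − -3) + -16·(y − -2) = 0.
Expanding: 57*x - 16*y + 139 = 0.


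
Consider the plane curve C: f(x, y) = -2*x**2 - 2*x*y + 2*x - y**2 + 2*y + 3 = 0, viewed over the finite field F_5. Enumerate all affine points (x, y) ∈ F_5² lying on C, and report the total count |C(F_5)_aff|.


Affine F_5-points: {(0, 3), (0, 4), (2, 4), (3, 3)}; count = 4.

For each of the 25 pairs (x, y) ∈ F_5², evaluate f(x, y) mod 5. Record the zeros.
  x = 0: [0↦3, 1↦4, 2↦3, 3↦0, 4↦0]  zeros at y ∈ {3, 4}
  x = 1: [0↦3, 1↦2, 2↦4, 3↦4, 4↦2]  zeros at y ∈ ∅
  x = 2: [0↦4, 1↦1, 2↦1, 3↦4, 4↦0]  zeros at y ∈ {4}
  x = 3: [0↦1, 1↦1, 2↦4, 3↦0, 4↦4]  zeros at y ∈ {3}
  x = 4: [0↦4, 1↦2, 2↦3, 3↦2, 4↦4]  zeros at y ∈ ∅
Collecting zeros: affine points = {(0, 3), (0, 4), (2, 4), (3, 3)}.
Total count |C(F_5)_aff| = 4.


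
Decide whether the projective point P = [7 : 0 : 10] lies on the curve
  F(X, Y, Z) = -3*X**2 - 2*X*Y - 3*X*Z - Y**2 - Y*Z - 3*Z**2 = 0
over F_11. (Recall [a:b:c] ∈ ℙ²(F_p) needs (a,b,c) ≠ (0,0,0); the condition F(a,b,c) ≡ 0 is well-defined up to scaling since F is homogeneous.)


F(7,0,10) ≡ 3 (mod 11); P is NOT on the curve.

Evaluate F(7, 0, 10) term-by-term (mod 11).
  -3*X**2 ↦ -3·49·1·1 = -147
  -2*X*Y ↦ -2·7·0·1 = 0
  -3*X*Z ↦ -3·7·1·10 = -210
  -Y**2 ↦ -1·1·0·1 = 0
  -Y*Z ↦ -1·1·0·10 = 0
  -3*Z**2 ↦ -3·1·1·100 = -300
Sum: F(7, 0, 10) = (-147) + (0) + (-210) + (0) + (0) + (-300) = -657.
Reducing mod 11: -657 ≡ 3 (mod 11).
Since F(a, b, c) ≡ 3 ≠ 0 (mod 11), P does NOT lie on the curve.


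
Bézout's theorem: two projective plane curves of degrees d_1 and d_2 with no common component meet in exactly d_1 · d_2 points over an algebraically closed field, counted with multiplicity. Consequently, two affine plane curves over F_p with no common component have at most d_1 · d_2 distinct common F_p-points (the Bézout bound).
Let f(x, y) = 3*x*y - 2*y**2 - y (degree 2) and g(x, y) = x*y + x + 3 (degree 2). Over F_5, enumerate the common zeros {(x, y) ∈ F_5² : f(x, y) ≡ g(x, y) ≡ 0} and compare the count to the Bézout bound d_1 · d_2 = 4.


Common zeros: {(1, 1), (2, 0)}; count = 2; Bézout bound = 4.

deg(f) = 2, deg(g) = 2, so Bézout bound = 4.
Scan x ∈ F_5. For each x, list the y ∈ F_5 with f(x, y) ≡ 0 and those with g(x, y) ≡ 0 (mod 5); the common zeros in that column are the intersection.
  x = 0: f ≡ 0 at y ∈ {0, 2}; g ≡ 0 at y ∈ ∅; common: ∅.
  x = 1: f ≡ 0 at y ∈ {0, 1}; g ≡ 0 at y ∈ {1}; common: {1}.
  x = 2: f ≡ 0 at y ∈ {0}; g ≡ 0 at y ∈ {0}; common: {0}.
  x = 3: f ≡ 0 at y ∈ {0, 4}; g ≡ 0 at y ∈ {3}; common: ∅.
  x = 4: f ≡ 0 at y ∈ {0, 3}; g ≡ 0 at y ∈ {2}; common: ∅.
Collecting: common zeros = {(1, 1), (2, 0)}, so the count is 2.
Comparison with the Bézout bound: 2 ≤ 4 = deg(f)·deg(g), as expected for curves with no common component (the affine F_5-count falls short of the bound because intersections may lie at infinity, over extension fields, or carry multiplicity).


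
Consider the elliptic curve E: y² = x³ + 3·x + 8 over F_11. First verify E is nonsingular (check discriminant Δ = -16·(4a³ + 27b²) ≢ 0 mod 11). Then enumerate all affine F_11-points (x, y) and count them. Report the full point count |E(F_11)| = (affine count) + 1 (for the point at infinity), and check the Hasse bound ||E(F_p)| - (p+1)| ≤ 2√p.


Affine points = {(1, 1), (1, 10), (2, 0), (3, 0), (5, 4), (5, 7), (6, 0), (7, 3), (7, 8), (8, 4), (8, 7), (9, 4), (9, 7), (10, 2), (10, 9)}; affine count = 15; |E(F_11)| = 16.

Discriminant check: Δ ∝ 4a³ + 27b² = 4·3³ + 27·8² = 4·27 + 27·64 ≡ 10 (mod 11). Nonzero ⇒ E is nonsingular.
For each x ∈ F_11, compute rhs = x³ + 3·x + 8 mod 11, then count y ∈ F_11 with y² ≡ rhs.
  x = 0: rhs = 8, matching y values: none (0 points).
  x = 1: rhs = 1, matching y values: 1, 10 (2 points).
  x = 2: rhs = 0, matching y values: 0 (1 points).
  x = 3: rhs = 0, matching y values: 0 (1 points).
  x = 4: rhs = 7, matching y values: none (0 points).
  x = 5: rhs = 5, matching y values: 4, 7 (2 points).
  x = 6: rhs = 0, matching y values: 0 (1 points).
  x = 7: rhs = 9, matching y values: 3, 8 (2 points).
  x = 8: rhs = 5, matching y values: 4, 7 (2 points).
  x = 9: rhs = 5, matching y values: 4, 7 (2 points).
  x = 10: rhs = 4, matching y values: 2, 9 (2 points).
Total affine count: 15.
Full point count |E(F_11)| = 15 + 1 = 16.
Hasse bound: |16 − (11+1)| = |4| = 4 ≤ 2√11 ≈ 6.6332 ✓.


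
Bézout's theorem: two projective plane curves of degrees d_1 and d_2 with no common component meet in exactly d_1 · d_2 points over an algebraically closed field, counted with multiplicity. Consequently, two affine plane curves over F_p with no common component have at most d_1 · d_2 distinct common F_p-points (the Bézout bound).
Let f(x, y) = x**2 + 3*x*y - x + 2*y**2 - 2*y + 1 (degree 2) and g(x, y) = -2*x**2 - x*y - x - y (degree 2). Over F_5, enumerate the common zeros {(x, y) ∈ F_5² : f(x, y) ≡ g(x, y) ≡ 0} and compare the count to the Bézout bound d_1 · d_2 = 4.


Common zeros: ∅; count = 0; Bézout bound = 4.

deg(f) = 2, deg(g) = 2, so Bézout bound = 4.
Scan x ∈ F_5. For each x, list the y ∈ F_5 with f(x, y) ≡ 0 and those with g(x, y) ≡ 0 (mod 5); the common zeros in that column are the intersection.
  x = 0: f ≡ 0 at y ∈ {2, 4}; g ≡ 0 at y ∈ {0}; common: ∅.
  x = 1: f ≡ 0 at y ∈ ∅; g ≡ 0 at y ∈ {1}; common: ∅.
  x = 2: f ≡ 0 at y ∈ ∅; g ≡ 0 at y ∈ {0}; common: ∅.
  x = 3: f ≡ 0 at y ∈ ∅; g ≡ 0 at y ∈ {1}; common: ∅.
  x = 4: f ≡ 0 at y ∈ {1, 4}; g ≡ 0 at y ∈ ∅; common: ∅.
Collecting: common zeros = ∅, so the count is 0.
Comparison with the Bézout bound: 0 ≤ 4 = deg(f)·deg(g), as expected for curves with no common component (the affine F_5-count falls short of the bound because intersections may lie at infinity, over extension fields, or carry multiplicity).


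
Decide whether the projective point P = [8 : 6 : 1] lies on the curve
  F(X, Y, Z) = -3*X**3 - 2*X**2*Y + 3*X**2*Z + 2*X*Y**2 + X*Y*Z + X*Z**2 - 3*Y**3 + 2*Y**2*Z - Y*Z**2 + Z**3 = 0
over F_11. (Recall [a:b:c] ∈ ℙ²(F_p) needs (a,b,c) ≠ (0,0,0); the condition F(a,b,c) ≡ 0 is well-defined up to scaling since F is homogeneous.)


F(8,6,1) ≡ 7 (mod 11); P is NOT on the curve.

Evaluate F(8, 6, 1) term-by-term (mod 11).
  -3*X**3 ↦ -3·512·1·1 = -1536
  -2*X**2*Y ↦ -2·64·6·1 = -768
  3*X**2*Z ↦ 3·64·1·1 = 192
  2*X*Y**2 ↦ 2·8·36·1 = 576
  X*Y*Z ↦ 1·8·6·1 = 48
  X*Z**2 ↦ 1·8·1·1 = 8
  -3*Y**3 ↦ -3·1·216·1 = -648
  2*Y**2*Z ↦ 2·1·36·1 = 72
  -Y*Z**2 ↦ -1·1·6·1 = -6
  Z**3 ↦ 1·1·1·1 = 1
Sum: F(8, 6, 1) = (-1536) + (-768) + (192) + (576) + (48) + (8) + (-648) + (72) + (-6) + (1) = -2061.
Reducing mod 11: -2061 ≡ 7 (mod 11).
Since F(a, b, c) ≡ 7 ≠ 0 (mod 11), P does NOT lie on the curve.


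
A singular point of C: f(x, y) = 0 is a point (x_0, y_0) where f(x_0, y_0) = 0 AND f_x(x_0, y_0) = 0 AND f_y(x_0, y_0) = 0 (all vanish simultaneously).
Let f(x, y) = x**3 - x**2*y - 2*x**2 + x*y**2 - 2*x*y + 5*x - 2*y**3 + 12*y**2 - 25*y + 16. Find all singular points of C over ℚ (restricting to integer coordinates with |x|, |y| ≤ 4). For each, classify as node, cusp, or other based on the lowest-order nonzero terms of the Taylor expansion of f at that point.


Singular points: {(1, 2)}; classification: node.

Compute partial derivatives:
  f_x = 3*x**2 - 2*x*y - 4*x + y**2 - 2*y + 5.
  f_y = -x**2 + 2*x*y - 2*x - 6*y**2 + 24*y - 25.
Scan x_0 ∈ {−4, ..., 4}. For each x_0, f_y(x_0, y) is a polynomial in y; find its integer roots y ∈ {−4, ..., 4}, then test f_x and f at those candidates.
  x = -4: f_y(-4, y) = -6*y**2 + 16*y - 33; no integer root y with |y| ≤ 4.
  x = -3: f_y(-3, y) = -6*y**2 + 18*y - 28; no integer root y with |y| ≤ 4.
  x = -2: f_y(-2, y) = -6*y**2 + 20*y - 25; no integer root y with |y| ≤ 4.
  x = -1: f_y(-1, y) = -6*y**2 + 22*y - 24; no integer root y with |y| ≤ 4.
  x = 0: f_y(0, y) = -6*y**2 + 24*y - 25; no integer root y with |y| ≤ 4.
  x = 1: f_y(1, y) = -6*y**2 + 26*y - 28; vanishes at y ∈ {2}. (1, 2): f_x = 0, f = 0 — SINGULAR.
  x = 2: f_y(2, y) = -6*y**2 + 28*y - 33; no integer root y with |y| ≤ 4.
  x = 3: f_y(3, y) = -6*y**2 + 30*y - 40; no integer root y with |y| ≤ 4.
  x = 4: f_y(4, y) = -6*y**2 + 32*y - 49; no integer root y with |y| ≤ 4.
Only singular point on the grid: (1, 2).
Classify: substitute x = 1 + u, y = 2 + v and expand: f = u**3 - u**2*v - u**2 + u*v**2 - 2*v**3 + v**2.
No constant or linear terms (consistent with a singular point). Quadratic part: -u**2 + v**2. Cubic part: u**3 - u**2*v + u*v**2 - 2*v**3.
The quadratic part v**2 - u**2 = (v − u)(v + u) splits into two distinct linear factors, so there are two distinct tangent lines y − 2 = ±(x − 1) — this is a node (ordinary double point).
Classification: node.


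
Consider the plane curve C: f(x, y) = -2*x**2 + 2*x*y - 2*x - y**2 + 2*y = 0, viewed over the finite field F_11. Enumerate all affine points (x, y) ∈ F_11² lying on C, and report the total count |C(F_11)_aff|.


Affine F_11-points: {(0, 0), (0, 2), (1, 2), (3, 9), (3, 10), (5, 3), (5, 9), (6, 4), (6, 10), (8, 3), (8, 4), (10, 0)}; count = 12.

For each of the 121 pairs (x, y) ∈ F_11², evaluate f(x, y) mod 11. Record the zeros.
  x = 0: [0↦0, 1↦1, 2↦0, 3↦8, 4↦3, 5↦7, 6↦9, 7↦9, 8↦7, 9↦3, 10↦8]  zeros at y ∈ {0, 2}
  x = 1: [0↦7, 1↦10, 2↦0, 3↦10, 4↦7, 5↦2, 6↦6, 7↦8, 8↦8, 9↦6, 10↦2]  zeros at y ∈ {2}
  x = 2: [0↦10, 1↦4, 2↦7, 3↦8, 4↦7, 5↦4, 6↦10, 7↦3, 8↦5, 9↦5, 10↦3]  zeros at y ∈ ∅
  x = 3: [0↦9, 1↦5, 2↦10, 3↦2, 4↦3, 5↦2, 6↦10, 7↦5, 8↦9, 9↦0, 10↦0]  zeros at y ∈ {9, 10}
  x = 4: [0↦4, 1↦2, 2↦9, 3↦3, 4↦6, 5↦7, 6↦6, 7↦3, 8↦9, 9↦2, 10↦4]  zeros at y ∈ ∅
  x = 5: [0↦6, 1↦6, 2↦4, 3↦0, 4↦5, 5↦8, 6↦9, 7↦8, 8↦5, 9↦0, 10↦4]  zeros at y ∈ {3, 9}
  x = 6: [0↦4, 1↦6, 2↦6, 3↦4, 4↦0, 5↦5, 6↦8, 7↦9, 8↦8, 9↦5, 10↦0]  zeros at y ∈ {4, 10}
  x = 7: [0↦9, 1↦2, 2↦4, 3↦4, 4↦2, 5↦9, 6↦3, 7↦6, 8↦7, 9↦6, 10↦3]  zeros at y ∈ ∅
  x = 8: [0↦10, 1↦5, 2↦9, 3↦0, 4↦0, 5↦9, 6↦5, 7↦10, 8↦2, 9↦3, 10↦2]  zeros at y ∈ {3, 4}
  x = 9: [0↦7, 1↦4, 2↦10, 3↦3, 4↦5, 5↦5, 6↦3, 7↦10, 8↦4, 9↦7, 10↦8]  zeros at y ∈ ∅
  x = 10: [0↦0, 1↦10, 2↦7, 3↦2, 4↦6, 5↦8, 6↦8, 7↦6, 8↦2, 9↦7, 10↦10]  zeros at y ∈ {0}
Collecting zeros: affine points = {(0, 0), (0, 2), (1, 2), (3, 9), (3, 10), (5, 3), (5, 9), (6, 4), (6, 10), (8, 3), (8, 4), (10, 0)}.
Total count |C(F_11)_aff| = 12.


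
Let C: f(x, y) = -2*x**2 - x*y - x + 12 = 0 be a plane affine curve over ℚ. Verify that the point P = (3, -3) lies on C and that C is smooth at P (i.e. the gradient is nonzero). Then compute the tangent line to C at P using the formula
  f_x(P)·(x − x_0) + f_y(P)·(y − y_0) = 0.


Tangent line at P: -10*x - 3*y + 21 = 0.

Step 1: f(3, -3) = 0, so P lies on C.
Step 2: partial derivatives
  f_x(x, y) = -4*x - y - 1, f_y(x, y) = -x.
  f_x(P) = -10, f_y(P) = -3 (gradient nonzero, so P is smooth).
Step 3: tangent line at P: -10·(x − 3) + -3·(y − -3) = 0.
Expanding: -10*x - 3*y + 21 = 0.


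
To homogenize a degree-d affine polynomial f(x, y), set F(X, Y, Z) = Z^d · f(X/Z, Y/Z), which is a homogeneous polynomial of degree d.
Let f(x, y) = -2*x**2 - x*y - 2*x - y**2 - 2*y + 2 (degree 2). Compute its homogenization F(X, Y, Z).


F(X, Y, Z) = -2*X**2 - X*Y - 2*X*Z - Y**2 - 2*Y*Z + 2*Z**2

deg(f) = 2.
Substitute x = X/Z, y = Y/Z into f, then multiply by Z^2.
  monomial -2·x^2·y^0 ↦ -2·X^2·Y^0·Z^0.
  monomial -1·x^1·y^1 ↦ -1·X^1·Y^1·Z^0.
  monomial -2·x^1·y^0 ↦ -2·X^1·Y^0·Z^1.
  monomial -1·x^0·y^2 ↦ -1·X^0·Y^2·Z^0.
  monomial -2·x^0·y^1 ↦ -2·X^0·Y^1·Z^1.
  monomial 2·x^0·y^0 ↦ 2·X^0·Y^0·Z^2.
Collecting: F(X, Y, Z) = -2*X**2 - X*Y - 2*X*Z - Y**2 - 2*Y*Z + 2*Z**2.


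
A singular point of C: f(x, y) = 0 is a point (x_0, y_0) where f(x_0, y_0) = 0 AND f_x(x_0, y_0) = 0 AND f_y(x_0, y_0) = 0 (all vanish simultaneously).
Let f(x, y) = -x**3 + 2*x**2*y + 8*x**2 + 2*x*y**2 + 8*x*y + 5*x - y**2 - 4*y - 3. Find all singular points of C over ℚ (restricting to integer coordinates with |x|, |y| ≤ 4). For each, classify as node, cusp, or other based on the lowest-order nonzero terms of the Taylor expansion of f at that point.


Singular points: {(1, -3)}; classification: node.

Compute partial derivatives:
  f_x = -3*x**2 + 4*x*y + 16*x + 2*y**2 + 8*y + 5.
  f_y = 2*x**2 + 4*x*y + 8*x - 2*y - 4.
Scan x_0 ∈ {−4, ..., 4}. For each x_0, f_y(x_0, y) is a polynomial in y; find its integer roots y ∈ {−4, ..., 4}, then test f_x and f at those candidates.
  x = -4: f_y(-4, y) = -18*y - 4; no integer root y with |y| ≤ 4.
  x = -3: f_y(-3, y) = -14*y - 10; no integer root y with |y| ≤ 4.
  x = -2: f_y(-2, y) = -10*y - 12; no integer root y with |y| ≤ 4.
  x = -1: f_y(-1, y) = -6*y - 10; no integer root y with |y| ≤ 4.
  x = 0: f_y(0, y) = -2*y - 4; vanishes at y ∈ {-2}. (0, -2): f_x = -3 ≠ 0.
  x = 1: f_y(1, y) = 2*y + 6; vanishes at y ∈ {-3}. (1, -3): f_x = 0, f = 0 — SINGULAR.
  x = 2: f_y(2, y) = 6*y + 20; no integer root y with |y| ≤ 4.
  x = 3: f_y(3, y) = 10*y + 38; no integer root y with |y| ≤ 4.
  x = 4: f_y(4, y) = 14*y + 60; no integer root y with |y| ≤ 4.
Only singular point on the grid: (1, -3).
Classify: substitute x = 1 + u, y = -3 + v and expand: f = -u**3 + 2*u**2*v - u**2 + 2*u*v**2 + v**2.
No constant or linear terms (consistent with a singular point). Quadratic part: -u**2 + v**2. Cubic part: -u**3 + 2*u**2*v + 2*u*v**2.
The quadratic part v**2 - u**2 = (v − u)(v + u) splits into two distinct linear factors, so there are two distinct tangent lines y − -3 = ±(x − 1) — this is a node (ordinary double point).
Classification: node.


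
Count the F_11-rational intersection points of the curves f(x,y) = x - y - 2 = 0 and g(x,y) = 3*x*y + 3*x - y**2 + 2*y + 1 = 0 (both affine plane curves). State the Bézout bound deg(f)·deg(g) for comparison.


Common zeros: ∅; count = 0; Bézout bound = 2.

deg(f) = 1, deg(g) = 2, so Bézout bound = 2.
Scan x ∈ F_11. For each x, list the y ∈ F_11 with f(x, y) ≡ 0 and those with g(x, y) ≡ 0 (mod 11); the common zeros in that column are the intersection.
  x = 0: f ≡ 0 at y ∈ {9}; g ≡ 0 at y ∈ ∅; common: ∅.
  x = 1: f ≡ 0 at y ∈ {10}; g ≡ 0 at y ∈ ∅; common: ∅.
  x = 2: f ≡ 0 at y ∈ {0}; g ≡ 0 at y ∈ {3, 5}; common: ∅.
  x = 3: f ≡ 0 at y ∈ {1}; g ≡ 0 at y ∈ ∅; common: ∅.
  x = 4: f ≡ 0 at y ∈ {2}; g ≡ 0 at y ∈ ∅; common: ∅.
  x = 5: f ≡ 0 at y ∈ {3}; g ≡ 0 at y ∈ {8, 9}; common: ∅.
  x = 6: f ≡ 0 at y ∈ {4}; g ≡ 0 at y ∈ {2, 7}; common: ∅.
  x = 7: f ≡ 0 at y ∈ {5}; g ≡ 0 at y ∈ {0, 1}; common: ∅.
  x = 8: f ≡ 0 at y ∈ {6}; g ≡ 0 at y ∈ ∅; common: ∅.
  x = 9: f ≡ 0 at y ∈ {7}; g ≡ 0 at y ∈ ∅; common: ∅.
  x = 10: f ≡ 0 at y ∈ {8}; g ≡ 0 at y ∈ {4, 6}; common: ∅.
Collecting: common zeros = ∅, so the count is 0.
Comparison with the Bézout bound: 0 ≤ 2 = deg(f)·deg(g), as expected for curves with no common component (the affine F_11-count falls short of the bound because intersections may lie at infinity, over extension fields, or carry multiplicity).


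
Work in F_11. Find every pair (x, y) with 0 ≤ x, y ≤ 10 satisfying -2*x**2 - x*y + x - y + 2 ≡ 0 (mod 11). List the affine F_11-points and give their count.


Affine F_11-points: {(0, 2), (1, 6), (2, 6), (3, 5), (4, 8), (5, 2), (6, 5), (7, 4), (8, 4), (9, 8)}; count = 10.

For each of the 121 pairs (x, y) ∈ F_11², evaluate f(x, y) mod 11. Record the zeros.
  x = 0: [0↦2, 1↦1, 2↦0, 3↦10, 4↦9, 5↦8, 6↦7, 7↦6, 8↦5, 9↦4, 10↦3]  zeros at y ∈ {2}
  x = 1: [0↦1, 1↦10, 2↦8, 3↦6, 4↦4, 5↦2, 6↦0, 7↦9, 8↦7, 9↦5, 10↦3]  zeros at y ∈ {6}
  x = 2: [0↦7, 1↦4, 2↦1, 3↦9, 4↦6, 5↦3, 6↦0, 7↦8, 8↦5, 9↦2, 10↦10]  zeros at y ∈ {6}
  x = 3: [0↦9, 1↦5, 2↦1, 3↦8, 4↦4, 5↦0, 6↦7, 7↦3, 8↦10, 9↦6, 10↦2]  zeros at y ∈ {5}
  x = 4: [0↦7, 1↦2, 2↦8, 3↦3, 4↦9, 5↦4, 6↦10, 7↦5, 8↦0, 9↦6, 10↦1]  zeros at y ∈ {8}
  x = 5: [0↦1, 1↦6, 2↦0, 3↦5, 4↦10, 5↦4, 6↦9, 7↦3, 8↦8, 9↦2, 10↦7]  zeros at y ∈ {2}
  x = 6: [0↦2, 1↦6, 2↦10, 3↦3, 4↦7, 5↦0, 6↦4, 7↦8, 8↦1, 9↦5, 10↦9]  zeros at y ∈ {5}
  x = 7: [0↦10, 1↦2, 2↦5, 3↦8, 4↦0, 5↦3, 6↦6, 7↦9, 8↦1, 9↦4, 10↦7]  zeros at y ∈ {4}
  x = 8: [0↦3, 1↦5, 2↦7, 3↦9, 4↦0, 5↦2, 6↦4, 7↦6, 8↦8, 9↦10, 10↦1]  zeros at y ∈ {4}
  x = 9: [0↦3, 1↦4, 2↦5, 3↦6, 4↦7, 5↦8, 6↦9, 7↦10, 8↦0, 9↦1, 10↦2]  zeros at y ∈ {8}
  x = 10: [0↦10, 1↦10, 2↦10, 3↦10, 4↦10, 5↦10, 6↦10, 7↦10, 8↦10, 9↦10, 10↦10]  zeros at y ∈ ∅
Collecting zeros: affine points = {(0, 2), (1, 6), (2, 6), (3, 5), (4, 8), (5, 2), (6, 5), (7, 4), (8, 4), (9, 8)}.
Total count |C(F_11)_aff| = 10.


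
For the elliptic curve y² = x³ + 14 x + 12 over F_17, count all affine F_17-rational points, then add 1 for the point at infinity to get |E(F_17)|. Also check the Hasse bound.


Affine points = {(3, 8), (3, 9), (4, 8), (4, 9), (9, 0), (10, 8), (10, 9), (11, 1), (11, 16), (12, 2), (12, 15)}; affine count = 11; |E(F_17)| = 12.

Discriminant check: Δ ∝ 4a³ + 27b² = 4·14³ + 27·12² = 4·2744 + 27·144 ≡ 6 (mod 17). Nonzero ⇒ E is nonsingular.
For each x ∈ F_17, compute rhs = x³ + 14·x + 12 mod 17, then count y ∈ F_17 with y² ≡ rhs.
  x = 0: rhs = 12, matching y values: none (0 points).
  x = 1: rhs = 10, matching y values: none (0 points).
  x = 2: rhs = 14, matching y values: none (0 points).
  x = 3: rhs = 13, matching y values: 8, 9 (2 points).
  x = 4: rhs = 13, matching y values: 8, 9 (2 points).
  x = 5: rhs = 3, matching y values: none (0 points).
  x = 6: rhs = 6, matching y values: none (0 points).
  x = 7: rhs = 11, matching y values: none (0 points).
  x = 8: rhs = 7, matching y values: none (0 points).
  x = 9: rhs = 0, matching y values: 0 (1 points).
  x = 10: rhs = 13, matching y values: 8, 9 (2 points).
  x = 11: rhs = 1, matching y values: 1, 16 (2 points).
  x = 12: rhs = 4, matching y values: 2, 15 (2 points).
  x = 13: rhs = 11, matching y values: none (0 points).
  x = 14: rhs = 11, matching y values: none (0 points).
  x = 15: rhs = 10, matching y values: none (0 points).
  x = 16: rhs = 14, matching y values: none (0 points).
Total affine count: 11.
Full point count |E(F_17)| = 11 + 1 = 12.
Hasse bound: |12 − (17+1)| = |-6| = 6 ≤ 2√17 ≈ 8.2462 ✓.


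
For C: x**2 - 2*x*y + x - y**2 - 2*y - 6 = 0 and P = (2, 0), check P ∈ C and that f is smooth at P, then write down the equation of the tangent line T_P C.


Tangent line at P: 5*x - 6*y - 10 = 0.

Step 1: f(2, 0) = 0, so P lies on C.
Step 2: partial derivatives
  f_x(x, y) = 2*x - 2*y + 1, f_y(x, y) = -2*x - 2*y - 2.
  f_x(P) = 5, f_y(P) = -6 (gradient nonzero, so P is smooth).
Step 3: tangent line at P: 5·(x − 2) + -6·(y − 0) = 0.
Expanding: 5*x - 6*y - 10 = 0.


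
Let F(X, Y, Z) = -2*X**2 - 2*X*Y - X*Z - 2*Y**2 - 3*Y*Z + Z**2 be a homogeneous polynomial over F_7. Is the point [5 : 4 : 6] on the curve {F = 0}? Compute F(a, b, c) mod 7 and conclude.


F(5,4,6) ≡ 1 (mod 7); P is NOT on the curve.

Evaluate F(5, 4, 6) term-by-term (mod 7).
  -2*X**2 ↦ -2·25·1·1 = -50
  -2*X*Y ↦ -2·5·4·1 = -40
  -X*Z ↦ -1·5·1·6 = -30
  -2*Y**2 ↦ -2·1·16·1 = -32
  -3*Y*Z ↦ -3·1·4·6 = -72
  Z**2 ↦ 1·1·1·36 = 36
Sum: F(5, 4, 6) = (-50) + (-40) + (-30) + (-32) + (-72) + (36) = -188.
Reducing mod 7: -188 ≡ 1 (mod 7).
Since F(a, b, c) ≡ 1 ≠ 0 (mod 7), P does NOT lie on the curve.


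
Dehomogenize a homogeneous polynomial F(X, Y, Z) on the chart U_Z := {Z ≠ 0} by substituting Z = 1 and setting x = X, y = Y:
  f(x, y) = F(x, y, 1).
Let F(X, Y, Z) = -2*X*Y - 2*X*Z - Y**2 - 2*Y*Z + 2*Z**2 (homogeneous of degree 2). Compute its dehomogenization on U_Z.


f(x, y) = -2*x*y - 2*x - y**2 - 2*y + 2

On U_Z we set Z = 1. Each monomial c·X^i·Y^j·Z^k in F becomes c·x^i·y^j·1^k = c·x^i·y^j.
Substituting Z = 1: F(X, Y, 1) = -2*x*y - 2*x - y**2 - 2*y + 2.
Note: deg(f) ≤ deg(F) = 2; strict inequality happens when F is divisible by Z (lost terms).


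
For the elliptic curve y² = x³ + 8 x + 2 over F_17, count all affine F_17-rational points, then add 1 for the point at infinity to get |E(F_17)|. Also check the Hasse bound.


Affine points = {(0, 6), (0, 11), (2, 3), (2, 14), (3, 6), (3, 11), (4, 8), (4, 9), (8, 0), (9, 2), (9, 15), (13, 5), (13, 12), (14, 6), (14, 11)}; affine count = 15; |E(F_17)| = 16.

Discriminant check: Δ ∝ 4a³ + 27b² = 4·8³ + 27·2² = 4·512 + 27·4 ≡ 14 (mod 17). Nonzero ⇒ E is nonsingular.
For each x ∈ F_17, compute rhs = x³ + 8·x + 2 mod 17, then count y ∈ F_17 with y² ≡ rhs.
  x = 0: rhs = 2, matching y values: 6, 11 (2 points).
  x = 1: rhs = 11, matching y values: none (0 points).
  x = 2: rhs = 9, matching y values: 3, 14 (2 points).
  x = 3: rhs = 2, matching y values: 6, 11 (2 points).
  x = 4: rhs = 13, matching y values: 8, 9 (2 points).
  x = 5: rhs = 14, matching y values: none (0 points).
  x = 6: rhs = 11, matching y values: none (0 points).
  x = 7: rhs = 10, matching y values: none (0 points).
  x = 8: rhs = 0, matching y values: 0 (1 points).
  x = 9: rhs = 4, matching y values: 2, 15 (2 points).
  x = 10: rhs = 11, matching y values: none (0 points).
  x = 11: rhs = 10, matching y values: none (0 points).
  x = 12: rhs = 7, matching y values: none (0 points).
  x = 13: rhs = 8, matching y values: 5, 12 (2 points).
  x = 14: rhs = 2, matching y values: 6, 11 (2 points).
  x = 15: rhs = 12, matching y values: none (0 points).
  x = 16: rhs = 10, matching y values: none (0 points).
Total affine count: 15.
Full point count |E(F_17)| = 15 + 1 = 16.
Hasse bound: |16 − (17+1)| = |-2| = 2 ≤ 2√17 ≈ 8.2462 ✓.


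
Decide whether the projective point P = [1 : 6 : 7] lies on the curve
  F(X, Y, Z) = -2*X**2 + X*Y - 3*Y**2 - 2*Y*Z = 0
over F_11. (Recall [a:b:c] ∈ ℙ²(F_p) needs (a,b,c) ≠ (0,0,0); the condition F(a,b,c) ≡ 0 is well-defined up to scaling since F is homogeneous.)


F(1,6,7) ≡ 10 (mod 11); P is NOT on the curve.

Evaluate F(1, 6, 7) term-by-term (mod 11).
  -2*X**2 ↦ -2·1·1·1 = -2
  X*Y ↦ 1·1·6·1 = 6
  -3*Y**2 ↦ -3·1·36·1 = -108
  -2*Y*Z ↦ -2·1·6·7 = -84
Sum: F(1, 6, 7) = (-2) + (6) + (-108) + (-84) = -188.
Reducing mod 11: -188 ≡ 10 (mod 11).
Since F(a, b, c) ≡ 10 ≠ 0 (mod 11), P does NOT lie on the curve.


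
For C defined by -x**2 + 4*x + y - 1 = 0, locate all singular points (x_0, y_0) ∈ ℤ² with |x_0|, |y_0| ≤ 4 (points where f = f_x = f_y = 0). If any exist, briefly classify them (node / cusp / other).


No singular points in the scanned grid; C is smooth there.

Compute partial derivatives:
  f_x = 4 - 2*x.
  f_y = 1.
f_y = 1 is a nonzero constant, so f_y never vanishes: no point (x, y) can satisfy f = f_x = f_y = 0. In particular no (x, y) ∈ {−4, ..., 4}² is singular; the curve is smooth.


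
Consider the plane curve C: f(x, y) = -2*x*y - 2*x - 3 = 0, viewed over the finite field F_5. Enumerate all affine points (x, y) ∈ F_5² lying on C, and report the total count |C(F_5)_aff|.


Affine F_5-points: {(1, 0), (2, 2), (3, 1), (4, 3)}; count = 4.

For each of the 25 pairs (x, y) ∈ F_5², evaluate f(x, y) mod 5. Record the zeros.
  x = 0: [0↦2, 1↦2, 2↦2, 3↦2, 4↦2]  zeros at y ∈ ∅
  x = 1: [0↦0, 1↦3, 2↦1, 3↦4, 4↦2]  zeros at y ∈ {0}
  x = 2: [0↦3, 1↦4, 2↦0, 3↦1, 4↦2]  zeros at y ∈ {2}
  x = 3: [0↦1, 1↦0, 2↦4, 3↦3, 4↦2]  zeros at y ∈ {1}
  x = 4: [0↦4, 1↦1, 2↦3, 3↦0, 4↦2]  zeros at y ∈ {3}
Collecting zeros: affine points = {(1, 0), (2, 2), (3, 1), (4, 3)}.
Total count |C(F_5)_aff| = 4.


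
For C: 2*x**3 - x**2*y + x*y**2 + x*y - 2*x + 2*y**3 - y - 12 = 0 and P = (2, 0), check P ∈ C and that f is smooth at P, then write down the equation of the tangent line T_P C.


Tangent line at P: 22*x - 3*y - 44 = 0.

Step 1: f(2, 0) = 0, so P lies on C.
Step 2: partial derivatives
  f_x(x, y) = 6*x**2 - 2*x*y + y**2 + y - 2, f_y(x, y) = -x**2 + 2*x*y + x + 6*y**2 - 1.
  f_x(P) = 22, f_y(P) = -3 (gradient nonzero, so P is smooth).
Step 3: tangent line at P: 22·(x − 2) + -3·(y − 0) = 0.
Expanding: 22*x - 3*y - 44 = 0.


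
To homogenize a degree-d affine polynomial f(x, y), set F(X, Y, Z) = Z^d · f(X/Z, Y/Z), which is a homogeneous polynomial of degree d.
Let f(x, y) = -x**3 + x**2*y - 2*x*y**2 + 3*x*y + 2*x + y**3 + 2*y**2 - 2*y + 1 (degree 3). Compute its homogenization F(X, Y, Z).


F(X, Y, Z) = -X**3 + X**2*Y - 2*X*Y**2 + 3*X*Y*Z + 2*X*Z**2 + Y**3 + 2*Y**2*Z - 2*Y*Z**2 + Z**3

deg(f) = 3.
Substitute x = X/Z, y = Y/Z into f, then multiply by Z^3.
  monomial -1·x^3·y^0 ↦ -1·X^3·Y^0·Z^0.
  monomial 1·x^2·y^1 ↦ 1·X^2·Y^1·Z^0.
  monomial -2·x^1·y^2 ↦ -2·X^1·Y^2·Z^0.
  monomial 3·x^1·y^1 ↦ 3·X^1·Y^1·Z^1.
  monomial 2·x^1·y^0 ↦ 2·X^1·Y^0·Z^2.
  monomial 1·x^0·y^3 ↦ 1·X^0·Y^3·Z^0.
  monomial 2·x^0·y^2 ↦ 2·X^0·Y^2·Z^1.
  monomial -2·x^0·y^1 ↦ -2·X^0·Y^1·Z^2.
  monomial 1·x^0·y^0 ↦ 1·X^0·Y^0·Z^3.
Collecting: F(X, Y, Z) = -X**3 + X**2*Y - 2*X*Y**2 + 3*X*Y*Z + 2*X*Z**2 + Y**3 + 2*Y**2*Z - 2*Y*Z**2 + Z**3.


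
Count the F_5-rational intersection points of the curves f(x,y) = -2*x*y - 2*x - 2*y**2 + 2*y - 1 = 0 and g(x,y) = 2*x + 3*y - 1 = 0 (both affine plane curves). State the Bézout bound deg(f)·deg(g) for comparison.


Common zeros: {(0, 2), (2, 4)}; count = 2; Bézout bound = 2.

deg(f) = 2, deg(g) = 1, so Bézout bound = 2.
Scan x ∈ F_5. For each x, list the y ∈ F_5 with f(x, y) ≡ 0 and those with g(x, y) ≡ 0 (mod 5); the common zeros in that column are the intersection.
  x = 0: f ≡ 0 at y ∈ {2, 4}; g ≡ 0 at y ∈ {2}; common: {2}.
  x = 1: f ≡ 0 at y ∈ {1, 4}; g ≡ 0 at y ∈ {3}; common: ∅.
  x = 2: f ≡ 0 at y ∈ {0, 4}; g ≡ 0 at y ∈ {4}; common: {4}.
  x = 3: f ≡ 0 at y ∈ {4}; g ≡ 0 at y ∈ {0}; common: ∅.
  x = 4: f ≡ 0 at y ∈ {3, 4}; g ≡ 0 at y ∈ {1}; common: ∅.
Collecting: common zeros = {(0, 2), (2, 4)}, so the count is 2.
Comparison with the Bézout bound: 2 ≤ 2 = deg(f)·deg(g), as expected for curves with no common component (the bound is attained).


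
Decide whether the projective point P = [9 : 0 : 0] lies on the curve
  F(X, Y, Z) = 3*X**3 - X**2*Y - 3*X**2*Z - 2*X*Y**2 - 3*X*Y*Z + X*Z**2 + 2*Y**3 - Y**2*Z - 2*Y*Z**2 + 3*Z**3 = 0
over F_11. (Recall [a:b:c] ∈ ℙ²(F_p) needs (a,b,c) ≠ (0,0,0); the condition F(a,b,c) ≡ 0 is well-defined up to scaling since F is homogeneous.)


F(9,0,0) ≡ 9 (mod 11); P is NOT on the curve.

Evaluate F(9, 0, 0) term-by-term (mod 11).
  3*X**3 ↦ 3·729·1·1 = 2187
  -X**2*Y ↦ -1·81·0·1 = 0
  -3*X**2*Z ↦ -3·81·1·0 = 0
  -2*X*Y**2 ↦ -2·9·0·1 = 0
  -3*X*Y*Z ↦ -3·9·0·0 = 0
  X*Z**2 ↦ 1·9·1·0 = 0
  2*Y**3 ↦ 2·1·0·1 = 0
  -Y**2*Z ↦ -1·1·0·0 = 0
  -2*Y*Z**2 ↦ -2·1·0·0 = 0
  3*Z**3 ↦ 3·1·1·0 = 0
Sum: F(9, 0, 0) = (2187) + (0) + (0) + (0) + (0) + (0) + (0) + (0) + (0) + (0) = 2187.
Reducing mod 11: 2187 ≡ 9 (mod 11).
Since F(a, b, c) ≡ 9 ≠ 0 (mod 11), P does NOT lie on the curve.


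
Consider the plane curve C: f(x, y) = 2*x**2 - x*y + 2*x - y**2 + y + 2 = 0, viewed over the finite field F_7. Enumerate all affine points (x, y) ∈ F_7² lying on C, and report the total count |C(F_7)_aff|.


Affine F_7-points: {(0, 2), (0, 6), (2, 0), (2, 6), (4, 0), (4, 4)}; count = 6.

For each of the 49 pairs (x, y) ∈ F_7², evaluate f(x, y) mod 7. Record the zeros.
  x = 0: [0↦2, 1↦2, 2↦0, 3↦3, 4↦4, 5↦3, 6↦0]  zeros at y ∈ {2, 6}
  x = 1: [0↦6, 1↦5, 2↦2, 3↦4, 4↦4, 5↦2, 6↦5]  zeros at y ∈ ∅
  x = 2: [0↦0, 1↦5, 2↦1, 3↦2, 4↦1, 5↦5, 6↦0]  zeros at y ∈ {0, 6}
  x = 3: [0↦5, 1↦2, 2↦4, 3↦4, 4↦2, 5↦5, 6↦6]  zeros at y ∈ ∅
  x = 4: [0↦0, 1↦3, 2↦4, 3↦3, 4↦0, 5↦2, 6↦2]  zeros at y ∈ {0, 4}
  x = 5: [0↦6, 1↦1, 2↦1, 3↦6, 4↦2, 5↦3, 6↦2]  zeros at y ∈ ∅
  x = 6: [0↦2, 1↦3, 2↦2, 3↦6, 4↦1, 5↦1, 6↦6]  zeros at y ∈ ∅
Collecting zeros: affine points = {(0, 2), (0, 6), (2, 0), (2, 6), (4, 0), (4, 4)}.
Total count |C(F_7)_aff| = 6.


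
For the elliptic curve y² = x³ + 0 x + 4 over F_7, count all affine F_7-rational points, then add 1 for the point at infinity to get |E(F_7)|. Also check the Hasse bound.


Affine points = {(0, 2), (0, 5)}; affine count = 2; |E(F_7)| = 3.

Discriminant check: Δ ∝ 4a³ + 27b² = 4·0³ + 27·4² = 4·0 + 27·16 ≡ 5 (mod 7). Nonzero ⇒ E is nonsingular.
For each x ∈ F_7, compute rhs = x³ + 0·x + 4 mod 7, then count y ∈ F_7 with y² ≡ rhs.
  x = 0: rhs = 4, matching y values: 2, 5 (2 points).
  x = 1: rhs = 5, matching y values: none (0 points).
  x = 2: rhs = 5, matching y values: none (0 points).
  x = 3: rhs = 3, matching y values: none (0 points).
  x = 4: rhs = 5, matching y values: none (0 points).
  x = 5: rhs = 3, matching y values: none (0 points).
  x = 6: rhs = 3, matching y values: none (0 points).
Total affine count: 2.
Full point count |E(F_7)| = 2 + 1 = 3.
Hasse bound: |3 − (7+1)| = |-5| = 5 ≤ 2√7 ≈ 5.2915 ✓.
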